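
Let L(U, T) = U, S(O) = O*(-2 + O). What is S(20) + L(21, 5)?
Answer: 381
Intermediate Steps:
S(20) + L(21, 5) = 20*(-2 + 20) + 21 = 20*18 + 21 = 360 + 21 = 381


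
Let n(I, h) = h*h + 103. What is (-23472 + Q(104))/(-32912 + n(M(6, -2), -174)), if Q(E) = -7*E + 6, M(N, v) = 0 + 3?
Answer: 24194/2533 ≈ 9.5515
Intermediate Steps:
M(N, v) = 3
Q(E) = 6 - 7*E
n(I, h) = 103 + h**2 (n(I, h) = h**2 + 103 = 103 + h**2)
(-23472 + Q(104))/(-32912 + n(M(6, -2), -174)) = (-23472 + (6 - 7*104))/(-32912 + (103 + (-174)**2)) = (-23472 + (6 - 728))/(-32912 + (103 + 30276)) = (-23472 - 722)/(-32912 + 30379) = -24194/(-2533) = -24194*(-1/2533) = 24194/2533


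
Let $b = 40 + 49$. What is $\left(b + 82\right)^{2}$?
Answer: $29241$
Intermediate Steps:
$b = 89$
$\left(b + 82\right)^{2} = \left(89 + 82\right)^{2} = 171^{2} = 29241$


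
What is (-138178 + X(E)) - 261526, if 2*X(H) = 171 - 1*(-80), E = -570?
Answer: -799157/2 ≈ -3.9958e+5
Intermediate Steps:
X(H) = 251/2 (X(H) = (171 - 1*(-80))/2 = (171 + 80)/2 = (½)*251 = 251/2)
(-138178 + X(E)) - 261526 = (-138178 + 251/2) - 261526 = -276105/2 - 261526 = -799157/2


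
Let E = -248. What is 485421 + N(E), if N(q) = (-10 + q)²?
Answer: 551985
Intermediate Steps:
485421 + N(E) = 485421 + (-10 - 248)² = 485421 + (-258)² = 485421 + 66564 = 551985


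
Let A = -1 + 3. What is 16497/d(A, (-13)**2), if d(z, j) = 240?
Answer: 5499/80 ≈ 68.738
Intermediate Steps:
A = 2
16497/d(A, (-13)**2) = 16497/240 = 16497*(1/240) = 5499/80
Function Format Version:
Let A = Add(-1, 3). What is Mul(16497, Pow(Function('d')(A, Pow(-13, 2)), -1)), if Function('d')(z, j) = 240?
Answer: Rational(5499, 80) ≈ 68.738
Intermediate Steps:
A = 2
Mul(16497, Pow(Function('d')(A, Pow(-13, 2)), -1)) = Mul(16497, Pow(240, -1)) = Mul(16497, Rational(1, 240)) = Rational(5499, 80)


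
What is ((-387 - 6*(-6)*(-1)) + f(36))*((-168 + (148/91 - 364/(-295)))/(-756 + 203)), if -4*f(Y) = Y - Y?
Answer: -1875233448/14845285 ≈ -126.32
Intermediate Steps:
f(Y) = 0 (f(Y) = -(Y - Y)/4 = -¼*0 = 0)
((-387 - 6*(-6)*(-1)) + f(36))*((-168 + (148/91 - 364/(-295)))/(-756 + 203)) = ((-387 - 6*(-6)*(-1)) + 0)*((-168 + (148/91 - 364/(-295)))/(-756 + 203)) = ((-387 + 36*(-1)) + 0)*((-168 + (148*(1/91) - 364*(-1/295)))/(-553)) = ((-387 - 36) + 0)*((-168 + (148/91 + 364/295))*(-1/553)) = (-423 + 0)*((-168 + 76784/26845)*(-1/553)) = -(-1875233448)*(-1)/(26845*553) = -423*4433176/14845285 = -1875233448/14845285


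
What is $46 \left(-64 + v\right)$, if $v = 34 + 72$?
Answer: $1932$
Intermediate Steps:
$v = 106$
$46 \left(-64 + v\right) = 46 \left(-64 + 106\right) = 46 \cdot 42 = 1932$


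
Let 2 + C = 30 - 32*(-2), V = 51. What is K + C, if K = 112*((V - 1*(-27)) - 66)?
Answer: 1436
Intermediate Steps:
C = 92 (C = -2 + (30 - 32*(-2)) = -2 + (30 + 64) = -2 + 94 = 92)
K = 1344 (K = 112*((51 - 1*(-27)) - 66) = 112*((51 + 27) - 66) = 112*(78 - 66) = 112*12 = 1344)
K + C = 1344 + 92 = 1436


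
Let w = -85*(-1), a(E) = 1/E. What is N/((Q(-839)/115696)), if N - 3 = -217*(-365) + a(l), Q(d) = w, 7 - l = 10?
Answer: 27492030608/255 ≈ 1.0781e+8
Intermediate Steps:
l = -3 (l = 7 - 1*10 = 7 - 10 = -3)
w = 85
Q(d) = 85
N = 237623/3 (N = 3 + (-217*(-365) + 1/(-3)) = 3 + (79205 - 1/3) = 3 + 237614/3 = 237623/3 ≈ 79208.)
N/((Q(-839)/115696)) = 237623/(3*((85/115696))) = 237623/(3*((85*(1/115696)))) = 237623/(3*(85/115696)) = (237623/3)*(115696/85) = 27492030608/255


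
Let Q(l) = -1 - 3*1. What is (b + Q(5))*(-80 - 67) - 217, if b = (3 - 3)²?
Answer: 371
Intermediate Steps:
b = 0 (b = 0² = 0)
Q(l) = -4 (Q(l) = -1 - 3 = -4)
(b + Q(5))*(-80 - 67) - 217 = (0 - 4)*(-80 - 67) - 217 = -4*(-147) - 217 = 588 - 217 = 371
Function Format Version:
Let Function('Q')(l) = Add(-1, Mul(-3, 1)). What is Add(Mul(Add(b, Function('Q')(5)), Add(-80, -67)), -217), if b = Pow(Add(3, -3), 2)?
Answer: 371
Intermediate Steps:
b = 0 (b = Pow(0, 2) = 0)
Function('Q')(l) = -4 (Function('Q')(l) = Add(-1, -3) = -4)
Add(Mul(Add(b, Function('Q')(5)), Add(-80, -67)), -217) = Add(Mul(Add(0, -4), Add(-80, -67)), -217) = Add(Mul(-4, -147), -217) = Add(588, -217) = 371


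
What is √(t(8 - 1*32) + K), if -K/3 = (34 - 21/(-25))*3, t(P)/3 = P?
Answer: 9*I*√119/5 ≈ 19.636*I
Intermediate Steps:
t(P) = 3*P
K = -7839/25 (K = -3*(34 - 21/(-25))*3 = -3*(34 - 21*(-1/25))*3 = -3*(34 + 21/25)*3 = -2613*3/25 = -3*2613/25 = -7839/25 ≈ -313.56)
√(t(8 - 1*32) + K) = √(3*(8 - 1*32) - 7839/25) = √(3*(8 - 32) - 7839/25) = √(3*(-24) - 7839/25) = √(-72 - 7839/25) = √(-9639/25) = 9*I*√119/5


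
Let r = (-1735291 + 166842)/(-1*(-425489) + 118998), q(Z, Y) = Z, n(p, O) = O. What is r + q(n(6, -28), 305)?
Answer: -16814085/544487 ≈ -30.881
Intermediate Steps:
r = -1568449/544487 (r = -1568449/(425489 + 118998) = -1568449/544487 ≈ -2.8806)
r + q(n(6, -28), 305) = -1568449/544487 - 28 = -16814085/544487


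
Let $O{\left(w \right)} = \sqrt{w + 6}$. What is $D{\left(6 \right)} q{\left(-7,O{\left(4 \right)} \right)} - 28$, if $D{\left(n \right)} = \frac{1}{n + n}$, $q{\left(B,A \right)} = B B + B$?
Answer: $- \frac{49}{2} \approx -24.5$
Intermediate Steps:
$O{\left(w \right)} = \sqrt{6 + w}$
$q{\left(B,A \right)} = B + B^{2}$ ($q{\left(B,A \right)} = B^{2} + B = B + B^{2}$)
$D{\left(n \right)} = \frac{1}{2 n}$
$D{\left(6 \right)} q{\left(-7,O{\left(4 \right)} \right)} - 28 = \frac{1}{2 \cdot 6} \left(- 7 \left(1 - 7\right)\right) - 28 = \frac{1}{2} \cdot \frac{1}{6} \left(\left(-7\right) \left(-6\right)\right) - 28 = \frac{1}{12} \cdot 42 - 28 = \frac{7}{2} - 28 = - \frac{49}{2}$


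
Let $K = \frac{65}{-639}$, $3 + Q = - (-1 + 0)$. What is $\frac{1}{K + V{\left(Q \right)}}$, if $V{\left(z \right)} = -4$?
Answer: $- \frac{639}{2621} \approx -0.2438$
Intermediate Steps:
$Q = -2$ ($Q = -3 - \left(-1 + 0\right) = -3 - -1 = -3 + 1 = -2$)
$K = - \frac{65}{639}$ ($K = 65 \left(- \frac{1}{639}\right) = - \frac{65}{639} \approx -0.10172$)
$\frac{1}{K + V{\left(Q \right)}} = \frac{1}{- \frac{65}{639} - 4} = \frac{1}{- \frac{2621}{639}} = - \frac{639}{2621}$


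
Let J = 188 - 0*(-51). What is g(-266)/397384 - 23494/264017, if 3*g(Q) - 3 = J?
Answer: -2150614757/24211414968 ≈ -0.088826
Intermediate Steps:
J = 188 (J = 188 - 1*0 = 188 + 0 = 188)
g(Q) = 191/3 (g(Q) = 1 + (⅓)*188 = 1 + 188/3 = 191/3)
g(-266)/397384 - 23494/264017 = (191/3)/397384 - 23494/264017 = (191/3)*(1/397384) - 23494*1/264017 = 191/1192152 - 23494/264017 = -2150614757/24211414968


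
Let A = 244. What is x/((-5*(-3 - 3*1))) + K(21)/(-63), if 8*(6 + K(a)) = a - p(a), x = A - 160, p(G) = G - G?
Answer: 799/280 ≈ 2.8536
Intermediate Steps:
p(G) = 0
x = 84 (x = 244 - 160 = 84)
K(a) = -6 + a/8 (K(a) = -6 + (a - 1*0)/8 = -6 + (a + 0)/8 = -6 + a/8)
x/((-5*(-3 - 3*1))) + K(21)/(-63) = 84/((-5*(-3 - 3*1))) + (-6 + (⅛)*21)/(-63) = 84/((-5*(-3 - 3))) + (-6 + 21/8)*(-1/63) = 84/((-5*(-6))) - 27/8*(-1/63) = 84/30 + 3/56 = 84*(1/30) + 3/56 = 14/5 + 3/56 = 799/280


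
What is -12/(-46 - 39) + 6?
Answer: 522/85 ≈ 6.1412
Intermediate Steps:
-12/(-46 - 39) + 6 = -12/(-85) + 6 = -1/85*(-12) + 6 = 12/85 + 6 = 522/85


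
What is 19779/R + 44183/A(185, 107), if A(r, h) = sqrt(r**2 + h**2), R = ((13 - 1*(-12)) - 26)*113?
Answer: -19779/113 + 44183*sqrt(45674)/45674 ≈ 31.703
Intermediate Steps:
R = -113 (R = ((13 + 12) - 26)*113 = (25 - 26)*113 = -1*113 = -113)
A(r, h) = sqrt(h**2 + r**2)
19779/R + 44183/A(185, 107) = 19779/(-113) + 44183/(sqrt(107**2 + 185**2)) = 19779*(-1/113) + 44183/(sqrt(11449 + 34225)) = -19779/113 + 44183/(sqrt(45674)) = -19779/113 + 44183*(sqrt(45674)/45674) = -19779/113 + 44183*sqrt(45674)/45674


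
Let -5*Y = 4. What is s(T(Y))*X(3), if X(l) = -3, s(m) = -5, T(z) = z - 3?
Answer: 15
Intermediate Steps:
Y = -⅘ (Y = -⅕*4 = -⅘ ≈ -0.80000)
T(z) = -3 + z
s(T(Y))*X(3) = -5*(-3) = 15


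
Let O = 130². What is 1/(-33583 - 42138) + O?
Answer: 1279684899/75721 ≈ 16900.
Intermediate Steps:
O = 16900
1/(-33583 - 42138) + O = 1/(-33583 - 42138) + 16900 = 1/(-75721) + 16900 = -1/75721 + 16900 = 1279684899/75721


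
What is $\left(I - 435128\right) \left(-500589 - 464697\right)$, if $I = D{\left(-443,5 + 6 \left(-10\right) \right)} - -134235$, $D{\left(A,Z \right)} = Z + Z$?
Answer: $290553981858$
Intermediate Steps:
$D{\left(A,Z \right)} = 2 Z$
$I = 134125$ ($I = 2 \left(5 + 6 \left(-10\right)\right) - -134235 = 2 \left(5 - 60\right) + 134235 = 2 \left(-55\right) + 134235 = -110 + 134235 = 134125$)
$\left(I - 435128\right) \left(-500589 - 464697\right) = \left(134125 - 435128\right) \left(-500589 - 464697\right) = \left(-301003\right) \left(-965286\right) = 290553981858$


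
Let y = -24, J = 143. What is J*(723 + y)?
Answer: 99957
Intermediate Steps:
J*(723 + y) = 143*(723 - 24) = 143*699 = 99957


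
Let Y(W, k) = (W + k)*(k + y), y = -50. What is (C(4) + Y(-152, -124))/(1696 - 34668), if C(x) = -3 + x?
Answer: -48025/32972 ≈ -1.4565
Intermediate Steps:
Y(W, k) = (-50 + k)*(W + k) (Y(W, k) = (W + k)*(k - 50) = (W + k)*(-50 + k) = (-50 + k)*(W + k))
(C(4) + Y(-152, -124))/(1696 - 34668) = ((-3 + 4) + ((-124)² - 50*(-152) - 50*(-124) - 152*(-124)))/(1696 - 34668) = (1 + (15376 + 7600 + 6200 + 18848))/(-32972) = (1 + 48024)*(-1/32972) = 48025*(-1/32972) = -48025/32972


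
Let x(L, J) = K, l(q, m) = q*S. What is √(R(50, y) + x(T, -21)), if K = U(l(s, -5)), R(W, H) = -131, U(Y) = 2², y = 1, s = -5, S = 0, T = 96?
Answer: I*√127 ≈ 11.269*I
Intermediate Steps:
l(q, m) = 0 (l(q, m) = q*0 = 0)
U(Y) = 4
K = 4
x(L, J) = 4
√(R(50, y) + x(T, -21)) = √(-131 + 4) = √(-127) = I*√127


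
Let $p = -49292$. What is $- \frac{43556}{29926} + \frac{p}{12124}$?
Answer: $- \frac{250398167}{45352853} \approx -5.5211$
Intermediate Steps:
$- \frac{43556}{29926} + \frac{p}{12124} = - \frac{43556}{29926} - \frac{49292}{12124} = \left(-43556\right) \frac{1}{29926} - \frac{12323}{3031} = - \frac{21778}{14963} - \frac{12323}{3031} = - \frac{250398167}{45352853}$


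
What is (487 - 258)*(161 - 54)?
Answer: 24503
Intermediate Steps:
(487 - 258)*(161 - 54) = 229*107 = 24503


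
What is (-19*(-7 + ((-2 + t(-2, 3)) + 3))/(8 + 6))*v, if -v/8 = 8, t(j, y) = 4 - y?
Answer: -3040/7 ≈ -434.29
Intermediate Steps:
v = -64 (v = -8*8 = -64)
(-19*(-7 + ((-2 + t(-2, 3)) + 3))/(8 + 6))*v = -19*(-7 + ((-2 + (4 - 1*3)) + 3))/(8 + 6)*(-64) = -19*(-7 + ((-2 + (4 - 3)) + 3))/14*(-64) = -19*(-7 + ((-2 + 1) + 3))/14*(-64) = -19*(-7 + (-1 + 3))/14*(-64) = -19*(-7 + 2)/14*(-64) = -(-95)/14*(-64) = -19*(-5/14)*(-64) = (95/14)*(-64) = -3040/7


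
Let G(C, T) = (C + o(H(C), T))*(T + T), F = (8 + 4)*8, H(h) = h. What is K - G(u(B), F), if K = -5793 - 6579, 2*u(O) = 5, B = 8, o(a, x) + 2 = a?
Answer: -12948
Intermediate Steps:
o(a, x) = -2 + a
u(O) = 5/2 (u(O) = (1/2)*5 = 5/2)
F = 96 (F = 12*8 = 96)
G(C, T) = 2*T*(-2 + 2*C) (G(C, T) = (C + (-2 + C))*(T + T) = (-2 + 2*C)*(2*T) = 2*T*(-2 + 2*C))
K = -12372
K - G(u(B), F) = -12372 - 4*96*(-1 + 5/2) = -12372 - 4*96*3/2 = -12372 - 1*576 = -12372 - 576 = -12948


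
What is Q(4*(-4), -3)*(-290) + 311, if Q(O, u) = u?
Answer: 1181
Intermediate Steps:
Q(4*(-4), -3)*(-290) + 311 = -3*(-290) + 311 = 870 + 311 = 1181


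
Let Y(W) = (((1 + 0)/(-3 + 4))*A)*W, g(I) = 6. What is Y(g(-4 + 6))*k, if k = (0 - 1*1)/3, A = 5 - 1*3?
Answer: -4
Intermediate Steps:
A = 2 (A = 5 - 3 = 2)
k = -1/3 (k = (0 - 1)*(1/3) = -1*1/3 = -1/3 ≈ -0.33333)
Y(W) = 2*W (Y(W) = (((1 + 0)/(-3 + 4))*2)*W = ((1/1)*2)*W = ((1*1)*2)*W = (1*2)*W = 2*W)
Y(g(-4 + 6))*k = (2*6)*(-1/3) = 12*(-1/3) = -4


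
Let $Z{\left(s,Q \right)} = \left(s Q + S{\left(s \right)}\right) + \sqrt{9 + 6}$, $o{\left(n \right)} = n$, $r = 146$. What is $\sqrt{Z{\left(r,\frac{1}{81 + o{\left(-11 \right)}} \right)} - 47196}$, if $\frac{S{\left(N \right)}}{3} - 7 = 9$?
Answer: $\frac{\sqrt{-57753745 + 1225 \sqrt{15}}}{35} \approx 217.12 i$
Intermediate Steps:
$S{\left(N \right)} = 48$ ($S{\left(N \right)} = 21 + 3 \cdot 9 = 21 + 27 = 48$)
$Z{\left(s,Q \right)} = 48 + \sqrt{15} + Q s$ ($Z{\left(s,Q \right)} = \left(s Q + 48\right) + \sqrt{9 + 6} = \left(Q s + 48\right) + \sqrt{15} = \left(48 + Q s\right) + \sqrt{15} = 48 + \sqrt{15} + Q s$)
$\sqrt{Z{\left(r,\frac{1}{81 + o{\left(-11 \right)}} \right)} - 47196} = \sqrt{\left(48 + \sqrt{15} + \frac{1}{81 - 11} \cdot 146\right) - 47196} = \sqrt{\left(48 + \sqrt{15} + \frac{1}{70} \cdot 146\right) - 47196} = \sqrt{\left(48 + \sqrt{15} + \frac{73}{35}\right) - 47196} = \sqrt{\left(\frac{1753}{35} + \sqrt{15}\right) - 47196} = \sqrt{- \frac{1650107}{35} + \sqrt{15}}$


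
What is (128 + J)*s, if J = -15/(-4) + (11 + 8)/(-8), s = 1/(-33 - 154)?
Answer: -1035/1496 ≈ -0.69184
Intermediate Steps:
s = -1/187 (s = 1/(-187) = -1/187 ≈ -0.0053476)
J = 11/8 (J = -15*(-¼) + 19*(-⅛) = 15/4 - 19/8 = 11/8 ≈ 1.3750)
(128 + J)*s = (128 + 11/8)*(-1/187) = (1035/8)*(-1/187) = -1035/1496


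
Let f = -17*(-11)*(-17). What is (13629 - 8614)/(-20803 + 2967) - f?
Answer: 56695629/17836 ≈ 3178.7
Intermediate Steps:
f = -3179 (f = 187*(-17) = -3179)
(13629 - 8614)/(-20803 + 2967) - f = (13629 - 8614)/(-20803 + 2967) - 1*(-3179) = 5015/(-17836) + 3179 = 5015*(-1/17836) + 3179 = -5015/17836 + 3179 = 56695629/17836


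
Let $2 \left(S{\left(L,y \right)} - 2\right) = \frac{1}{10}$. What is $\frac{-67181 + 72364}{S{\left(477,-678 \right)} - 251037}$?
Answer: $- \frac{103660}{5020699} \approx -0.020647$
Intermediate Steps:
$S{\left(L,y \right)} = \frac{41}{20}$ ($S{\left(L,y \right)} = 2 + \frac{1}{2 \cdot 10} = 2 + \frac{1}{2} \cdot \frac{1}{10} = 2 + \frac{1}{20} = \frac{41}{20}$)
$\frac{-67181 + 72364}{S{\left(477,-678 \right)} - 251037} = \frac{-67181 + 72364}{\frac{41}{20} - 251037} = \frac{5183}{- \frac{5020699}{20}} = 5183 \left(- \frac{20}{5020699}\right) = - \frac{103660}{5020699}$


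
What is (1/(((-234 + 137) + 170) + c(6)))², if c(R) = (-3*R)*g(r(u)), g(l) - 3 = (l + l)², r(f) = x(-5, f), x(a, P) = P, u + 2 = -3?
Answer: 1/3171961 ≈ 3.1526e-7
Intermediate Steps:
u = -5 (u = -2 - 3 = -5)
r(f) = f
g(l) = 3 + 4*l² (g(l) = 3 + (l + l)² = 3 + (2*l)² = 3 + 4*l²)
c(R) = -309*R (c(R) = (-3*R)*(3 + 4*(-5)²) = (-3*R)*(3 + 4*25) = (-3*R)*(3 + 100) = -3*R*103 = -309*R)
(1/(((-234 + 137) + 170) + c(6)))² = (1/(((-234 + 137) + 170) - 309*6))² = (1/((-97 + 170) - 1854))² = (1/(73 - 1854))² = (1/(-1781))² = (-1/1781)² = 1/3171961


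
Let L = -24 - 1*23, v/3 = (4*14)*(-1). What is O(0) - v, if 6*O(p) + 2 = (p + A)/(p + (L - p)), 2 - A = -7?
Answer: 47273/282 ≈ 167.63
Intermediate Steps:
A = 9 (A = 2 - 1*(-7) = 2 + 7 = 9)
v = -168 (v = 3*((4*14)*(-1)) = 3*(56*(-1)) = 3*(-56) = -168)
L = -47 (L = -24 - 23 = -47)
O(p) = -103/282 - p/282 (O(p) = -⅓ + ((p + 9)/(p + (-47 - p)))/6 = -⅓ + ((9 + p)/(-47))/6 = -⅓ + ((9 + p)*(-1/47))/6 = -⅓ + (-9/47 - p/47)/6 = -⅓ + (-3/94 - p/282) = -103/282 - p/282)
O(0) - v = (-103/282 - 1/282*0) - 1*(-168) = (-103/282 + 0) + 168 = -103/282 + 168 = 47273/282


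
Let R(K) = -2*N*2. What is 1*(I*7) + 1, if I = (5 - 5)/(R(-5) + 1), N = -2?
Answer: 1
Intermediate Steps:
R(K) = 8 (R(K) = -2*(-2)*2 = 4*2 = 8)
I = 0 (I = (5 - 5)/(8 + 1) = 0/9 = 0*(1/9) = 0)
1*(I*7) + 1 = 1*(0*7) + 1 = 1*0 + 1 = 0 + 1 = 1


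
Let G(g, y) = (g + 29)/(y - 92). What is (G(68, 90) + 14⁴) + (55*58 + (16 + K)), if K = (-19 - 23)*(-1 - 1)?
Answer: 83315/2 ≈ 41658.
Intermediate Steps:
G(g, y) = (29 + g)/(-92 + y)
K = 84 (K = -42*(-2) = 84)
(G(68, 90) + 14⁴) + (55*58 + (16 + K)) = ((29 + 68)/(-92 + 90) + 14⁴) + (55*58 + (16 + 84)) = (97/(-2) + 38416) + (3190 + 100) = (-½*97 + 38416) + 3290 = (-97/2 + 38416) + 3290 = 76735/2 + 3290 = 83315/2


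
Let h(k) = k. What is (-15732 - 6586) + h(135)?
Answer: -22183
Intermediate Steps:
(-15732 - 6586) + h(135) = (-15732 - 6586) + 135 = -22318 + 135 = -22183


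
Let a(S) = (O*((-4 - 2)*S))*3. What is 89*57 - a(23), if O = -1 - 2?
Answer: 3831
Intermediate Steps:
O = -3 (O = -1 - 1*2 = -1 - 2 = -3)
a(S) = 54*S (a(S) = -3*(-4 - 2)*S*3 = -(-18)*S*3 = (18*S)*3 = 54*S)
89*57 - a(23) = 89*57 - 54*23 = 5073 - 1*1242 = 5073 - 1242 = 3831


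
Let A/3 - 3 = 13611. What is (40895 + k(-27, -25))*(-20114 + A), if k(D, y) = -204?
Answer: 843443048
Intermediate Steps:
A = 40842 (A = 9 + 3*13611 = 9 + 40833 = 40842)
(40895 + k(-27, -25))*(-20114 + A) = (40895 - 204)*(-20114 + 40842) = 40691*20728 = 843443048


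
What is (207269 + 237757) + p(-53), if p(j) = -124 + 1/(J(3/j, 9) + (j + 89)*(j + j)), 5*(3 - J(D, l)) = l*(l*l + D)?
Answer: 93345333469/209811 ≈ 4.4490e+5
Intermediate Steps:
J(D, l) = 3 - l*(D + l²)/5 (J(D, l) = 3 - l*(l*l + D)/5 = 3 - l*(l² + D)/5 = 3 - l*(D + l²)/5)
p(j) = -124 + 1/(-714/5 - 27/(5*j) + 2*j*(89 + j)) (p(j) = -124 + 1/((3 - ⅕*9³ - ⅕*3/j*9) + (j + 89)*(j + j)) = -124 + 1/((3 - ⅕*729 - 27/(5*j)) + (89 + j)*(2*j)) = -124 + 1/((3 - 729/5 - 27/(5*j)) + 2*j*(89 + j)) = -124 + 1/((-714/5 - 27/(5*j)) + 2*j*(89 + j)) = -124 + 1/(-714/5 - 27/(5*j) + 2*j*(89 + j)))
(207269 + 237757) + p(-53) = (207269 + 237757) + (3348 - 110360*(-53)² - 1240*(-53)³ + 88541*(-53))/(-27 - 714*(-53) + 10*(-53)³ + 890*(-53)²) = 445026 + (3348 - 110360*2809 - 1240*(-148877) - 4692673)/(-27 + 37842 + 10*(-148877) + 890*2809) = 445026 + (3348 - 310001240 + 184607480 - 4692673)/(-27 + 37842 - 1488770 + 2500010) = 445026 - 130083085/1049055 = 445026 + (1/1049055)*(-130083085) = 445026 - 26016617/209811 = 93345333469/209811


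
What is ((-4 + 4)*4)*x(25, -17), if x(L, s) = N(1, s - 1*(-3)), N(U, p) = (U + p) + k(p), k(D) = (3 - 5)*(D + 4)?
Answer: 0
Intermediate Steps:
k(D) = -8 - 2*D (k(D) = -2*(4 + D) = -8 - 2*D)
N(U, p) = -8 + U - p (N(U, p) = (U + p) + (-8 - 2*p) = -8 + U - p)
x(L, s) = -10 - s (x(L, s) = -8 + 1 - (s - 1*(-3)) = -8 + 1 - (s + 3) = -8 + 1 - (3 + s) = -8 + 1 + (-3 - s) = -10 - s)
((-4 + 4)*4)*x(25, -17) = ((-4 + 4)*4)*(-10 - 1*(-17)) = (0*4)*(-10 + 17) = 0*7 = 0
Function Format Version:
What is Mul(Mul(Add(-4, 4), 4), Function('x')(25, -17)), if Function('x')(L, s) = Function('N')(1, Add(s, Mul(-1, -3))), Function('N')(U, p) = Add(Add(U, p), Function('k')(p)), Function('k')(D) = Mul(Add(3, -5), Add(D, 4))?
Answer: 0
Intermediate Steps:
Function('k')(D) = Add(-8, Mul(-2, D)) (Function('k')(D) = Mul(-2, Add(4, D)) = Add(-8, Mul(-2, D)))
Function('N')(U, p) = Add(-8, U, Mul(-1, p)) (Function('N')(U, p) = Add(Add(U, p), Add(-8, Mul(-2, p))) = Add(-8, U, Mul(-1, p)))
Function('x')(L, s) = Add(-10, Mul(-1, s)) (Function('x')(L, s) = Add(-8, 1, Mul(-1, Add(s, Mul(-1, -3)))) = Add(-8, 1, Mul(-1, Add(s, 3))) = Add(-8, 1, Mul(-1, Add(3, s))) = Add(-8, 1, Add(-3, Mul(-1, s))) = Add(-10, Mul(-1, s)))
Mul(Mul(Add(-4, 4), 4), Function('x')(25, -17)) = Mul(Mul(Add(-4, 4), 4), Add(-10, Mul(-1, -17))) = Mul(Mul(0, 4), Add(-10, 17)) = Mul(0, 7) = 0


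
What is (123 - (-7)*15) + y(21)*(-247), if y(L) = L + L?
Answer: -10146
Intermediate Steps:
y(L) = 2*L
(123 - (-7)*15) + y(21)*(-247) = (123 - (-7)*15) + (2*21)*(-247) = (123 - 1*(-105)) + 42*(-247) = (123 + 105) - 10374 = 228 - 10374 = -10146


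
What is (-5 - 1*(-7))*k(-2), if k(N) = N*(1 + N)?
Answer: 4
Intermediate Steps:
(-5 - 1*(-7))*k(-2) = (-5 - 1*(-7))*(-2*(1 - 2)) = (-5 + 7)*(-2*(-1)) = 2*2 = 4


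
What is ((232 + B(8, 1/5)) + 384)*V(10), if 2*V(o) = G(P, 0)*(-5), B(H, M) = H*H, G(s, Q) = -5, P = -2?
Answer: 8500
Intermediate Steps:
B(H, M) = H**2
V(o) = 25/2 (V(o) = (-5*(-5))/2 = (1/2)*25 = 25/2)
((232 + B(8, 1/5)) + 384)*V(10) = ((232 + 8**2) + 384)*(25/2) = ((232 + 64) + 384)*(25/2) = (296 + 384)*(25/2) = 680*(25/2) = 8500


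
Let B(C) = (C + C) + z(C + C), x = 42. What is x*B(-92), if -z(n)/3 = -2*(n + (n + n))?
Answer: -146832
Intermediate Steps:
z(n) = 18*n (z(n) = -(-6)*(n + (n + n)) = -(-6)*(n + 2*n) = -(-6)*3*n = -(-18)*n = 18*n)
B(C) = 38*C (B(C) = (C + C) + 18*(C + C) = 2*C + 18*(2*C) = 2*C + 36*C = 38*C)
x*B(-92) = 42*(38*(-92)) = 42*(-3496) = -146832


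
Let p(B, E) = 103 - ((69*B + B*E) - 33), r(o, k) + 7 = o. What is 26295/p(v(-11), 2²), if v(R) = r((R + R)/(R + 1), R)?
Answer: 131475/2432 ≈ 54.060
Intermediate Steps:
r(o, k) = -7 + o
v(R) = -7 + 2*R/(1 + R) (v(R) = -7 + (R + R)/(R + 1) = -7 + (2*R)/(1 + R) = -7 + 2*R/(1 + R))
p(B, E) = 136 - 69*B - B*E (p(B, E) = 103 - (-33 + 69*B + B*E) = 103 + (33 - 69*B - B*E) = 136 - 69*B - B*E)
26295/p(v(-11), 2²) = 26295/(136 - 69*(-7 - 5*(-11))/(1 - 11) - 1*(-7 - 5*(-11))/(1 - 11)*2²) = 26295/(136 - 69*(-7 + 55)/(-10) - 1*(-7 + 55)/(-10)*4) = 26295/(136 - (-69)*48/10 - 1*(-⅒*48)*4) = 26295/(136 - 69*(-24/5) - 1*(-24/5)*4) = 26295/(136 + 1656/5 + 96/5) = 26295/(2432/5) = 26295*(5/2432) = 131475/2432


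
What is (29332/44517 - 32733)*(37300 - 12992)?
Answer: -35420295949732/44517 ≈ -7.9566e+8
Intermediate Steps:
(29332/44517 - 32733)*(37300 - 12992) = (29332*(1/44517) - 32733)*24308 = (29332/44517 - 32733)*24308 = -1457145629/44517*24308 = -35420295949732/44517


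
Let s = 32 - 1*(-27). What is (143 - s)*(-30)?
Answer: -2520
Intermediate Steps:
s = 59 (s = 32 + 27 = 59)
(143 - s)*(-30) = (143 - 1*59)*(-30) = (143 - 59)*(-30) = 84*(-30) = -2520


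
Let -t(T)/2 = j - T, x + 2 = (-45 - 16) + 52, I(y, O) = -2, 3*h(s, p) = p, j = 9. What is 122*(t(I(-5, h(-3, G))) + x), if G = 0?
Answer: -4026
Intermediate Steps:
h(s, p) = p/3
x = -11 (x = -2 + ((-45 - 16) + 52) = -2 + (-61 + 52) = -2 - 9 = -11)
t(T) = -18 + 2*T (t(T) = -2*(9 - T) = -18 + 2*T)
122*(t(I(-5, h(-3, G))) + x) = 122*((-18 + 2*(-2)) - 11) = 122*((-18 - 4) - 11) = 122*(-22 - 11) = 122*(-33) = -4026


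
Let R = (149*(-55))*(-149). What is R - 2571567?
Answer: -1350512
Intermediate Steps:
R = 1221055 (R = -8195*(-149) = 1221055)
R - 2571567 = 1221055 - 2571567 = -1350512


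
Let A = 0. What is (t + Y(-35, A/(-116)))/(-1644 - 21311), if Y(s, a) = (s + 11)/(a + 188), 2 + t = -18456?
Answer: 867532/1078885 ≈ 0.80410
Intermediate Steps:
t = -18458 (t = -2 - 18456 = -18458)
Y(s, a) = (11 + s)/(188 + a)
(t + Y(-35, A/(-116)))/(-1644 - 21311) = (-18458 + (11 - 35)/(188 + 0/(-116)))/(-1644 - 21311) = (-18458 - 24/(188 + 0*(-1/116)))/(-22955) = (-18458 - 24/(188 + 0))*(-1/22955) = (-18458 - 24/188)*(-1/22955) = (-18458 + (1/188)*(-24))*(-1/22955) = (-18458 - 6/47)*(-1/22955) = -867532/47*(-1/22955) = 867532/1078885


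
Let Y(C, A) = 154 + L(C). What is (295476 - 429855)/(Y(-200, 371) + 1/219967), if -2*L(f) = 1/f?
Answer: -563027533200/645247027 ≈ -872.58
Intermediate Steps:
L(f) = -1/(2*f)
Y(C, A) = 154 - 1/(2*C)
(295476 - 429855)/(Y(-200, 371) + 1/219967) = (295476 - 429855)/((154 - ½/(-200)) + 1/219967) = -134379/((154 - ½*(-1/200)) + 1/219967) = -134379/((154 + 1/400) + 1/219967) = -134379/(61601/400 + 1/219967) = -134379/13550187567/87986800 = -134379*87986800/13550187567 = -563027533200/645247027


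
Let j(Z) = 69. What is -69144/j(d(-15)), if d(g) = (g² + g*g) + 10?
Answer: -23048/23 ≈ -1002.1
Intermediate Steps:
d(g) = 10 + 2*g² (d(g) = (g² + g²) + 10 = 2*g² + 10 = 10 + 2*g²)
-69144/j(d(-15)) = -69144/69 = -69144*1/69 = -23048/23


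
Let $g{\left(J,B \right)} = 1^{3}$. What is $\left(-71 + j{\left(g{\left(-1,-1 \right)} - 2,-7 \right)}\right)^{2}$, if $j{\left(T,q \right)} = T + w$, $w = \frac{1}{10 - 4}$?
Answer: $\frac{185761}{36} \approx 5160.0$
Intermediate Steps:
$g{\left(J,B \right)} = 1$
$w = \frac{1}{6} \approx 0.16667$
$j{\left(T,q \right)} = \frac{1}{6} + T$ ($j{\left(T,q \right)} = T + \frac{1}{6} = \frac{1}{6} + T$)
$\left(-71 + j{\left(g{\left(-1,-1 \right)} - 2,-7 \right)}\right)^{2} = \left(-71 + \left(\frac{1}{6} + \left(1 - 2\right)\right)\right)^{2} = \left(-71 + \left(\frac{1}{6} - 1\right)\right)^{2} = \left(-71 - \frac{5}{6}\right)^{2} = \left(- \frac{431}{6}\right)^{2} = \frac{185761}{36}$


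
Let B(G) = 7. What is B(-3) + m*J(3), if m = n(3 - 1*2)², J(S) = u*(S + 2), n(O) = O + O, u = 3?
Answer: 67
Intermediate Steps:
n(O) = 2*O
J(S) = 6 + 3*S (J(S) = 3*(S + 2) = 3*(2 + S) = 6 + 3*S)
m = 4 (m = (2*(3 - 1*2))² = (2*(3 - 2))² = (2*1)² = 2² = 4)
B(-3) + m*J(3) = 7 + 4*(6 + 3*3) = 7 + 4*(6 + 9) = 7 + 4*15 = 7 + 60 = 67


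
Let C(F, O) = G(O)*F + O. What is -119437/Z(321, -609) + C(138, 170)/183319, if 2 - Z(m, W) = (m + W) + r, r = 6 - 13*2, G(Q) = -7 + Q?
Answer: -21888045563/56828890 ≈ -385.16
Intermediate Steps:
r = -20 (r = 6 - 26 = -20)
C(F, O) = O + F*(-7 + O) (C(F, O) = (-7 + O)*F + O = F*(-7 + O) + O = O + F*(-7 + O))
Z(m, W) = 22 - W - m (Z(m, W) = 2 - ((m + W) - 20) = 2 - ((W + m) - 20) = 2 - (-20 + W + m) = 2 + (20 - W - m) = 22 - W - m)
-119437/Z(321, -609) + C(138, 170)/183319 = -119437/(22 - 1*(-609) - 1*321) + (170 + 138*(-7 + 170))/183319 = -119437/(22 + 609 - 321) + (170 + 138*163)*(1/183319) = -119437/310 + (170 + 22494)*(1/183319) = -119437*1/310 + 22664*(1/183319) = -119437/310 + 22664/183319 = -21888045563/56828890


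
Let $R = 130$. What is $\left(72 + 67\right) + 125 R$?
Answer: $16389$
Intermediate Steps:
$\left(72 + 67\right) + 125 R = \left(72 + 67\right) + 125 \cdot 130 = 139 + 16250 = 16389$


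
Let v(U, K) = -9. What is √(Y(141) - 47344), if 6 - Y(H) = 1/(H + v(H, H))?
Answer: I*√206204361/66 ≈ 217.57*I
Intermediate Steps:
Y(H) = 6 - 1/(-9 + H) (Y(H) = 6 - 1/(H - 9) = 6 - 1/(-9 + H))
√(Y(141) - 47344) = √((-55 + 6*141)/(-9 + 141) - 47344) = √((-55 + 846)/132 - 47344) = √((1/132)*791 - 47344) = √(791/132 - 47344) = √(-6248617/132) = I*√206204361/66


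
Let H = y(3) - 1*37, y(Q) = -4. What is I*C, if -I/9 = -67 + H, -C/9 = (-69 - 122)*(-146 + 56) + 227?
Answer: -152363916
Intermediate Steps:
C = -156753 (C = -9*((-69 - 122)*(-146 + 56) + 227) = -9*(-191*(-90) + 227) = -9*(17190 + 227) = -9*17417 = -156753)
H = -41 (H = -4 - 1*37 = -4 - 37 = -41)
I = 972 (I = -9*(-67 - 41) = -9*(-108) = 972)
I*C = 972*(-156753) = -152363916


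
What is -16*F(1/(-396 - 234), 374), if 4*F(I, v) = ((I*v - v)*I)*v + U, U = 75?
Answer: -118029256/99225 ≈ -1189.5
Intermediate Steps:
F(I, v) = 75/4 + I*v*(-v + I*v)/4 (F(I, v) = (((I*v - v)*I)*v + 75)/4 = (((-v + I*v)*I)*v + 75)/4 = ((I*(-v + I*v))*v + 75)/4 = (I*v*(-v + I*v) + 75)/4 = (75 + I*v*(-v + I*v))/4 = 75/4 + I*v*(-v + I*v)/4)
-16*F(1/(-396 - 234), 374) = -16*(75/4 - 1/4*374**2/(-396 - 234) + (1/4)*(1/(-396 - 234))**2*374**2) = -16*(75/4 - 1/4*139876/(-630) + (1/4)*(1/(-630))**2*139876) = -16*(75/4 - 1/4*(-1/630)*139876 + (1/4)*(-1/630)**2*139876) = -16*(75/4 + 34969/630 + (1/4)*(1/396900)*139876) = -16*(75/4 + 34969/630 + 34969/396900) = -16*14753657/198450 = -118029256/99225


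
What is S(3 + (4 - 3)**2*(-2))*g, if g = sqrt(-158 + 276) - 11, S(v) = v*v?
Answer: -11 + sqrt(118) ≈ -0.13722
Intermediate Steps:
S(v) = v**2
g = -11 + sqrt(118) (g = sqrt(118) - 11 = -11 + sqrt(118) ≈ -0.13722)
S(3 + (4 - 3)**2*(-2))*g = (3 + (4 - 3)**2*(-2))**2*(-11 + sqrt(118)) = (3 + 1**2*(-2))**2*(-11 + sqrt(118)) = (3 + 1*(-2))**2*(-11 + sqrt(118)) = (3 - 2)**2*(-11 + sqrt(118)) = 1**2*(-11 + sqrt(118)) = 1*(-11 + sqrt(118)) = -11 + sqrt(118)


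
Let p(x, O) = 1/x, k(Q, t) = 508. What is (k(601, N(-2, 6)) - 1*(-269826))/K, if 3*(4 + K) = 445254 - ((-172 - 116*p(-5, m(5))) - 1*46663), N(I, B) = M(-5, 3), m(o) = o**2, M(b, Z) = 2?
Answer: 4055010/2460269 ≈ 1.6482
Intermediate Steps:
N(I, B) = 2
K = 2460269/15 (K = -4 + (445254 - ((-172 - 116/(-5)) - 1*46663))/3 = -4 + (445254 - ((-172 - 116*(-1/5)) - 46663))/3 = -4 + (445254 - ((-172 + 116/5) - 46663))/3 = -4 + (445254 - (-744/5 - 46663))/3 = -4 + (445254 - 1*(-234059/5))/3 = -4 + (445254 + 234059/5)/3 = -4 + (1/3)*(2460329/5) = -4 + 2460329/15 = 2460269/15 ≈ 1.6402e+5)
(k(601, N(-2, 6)) - 1*(-269826))/K = (508 - 1*(-269826))/(2460269/15) = (508 + 269826)*(15/2460269) = 270334*(15/2460269) = 4055010/2460269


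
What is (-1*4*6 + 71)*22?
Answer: 1034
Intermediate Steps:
(-1*4*6 + 71)*22 = (-4*6 + 71)*22 = (-24 + 71)*22 = 47*22 = 1034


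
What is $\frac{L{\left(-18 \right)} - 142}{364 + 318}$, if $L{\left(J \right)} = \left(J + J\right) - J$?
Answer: $- \frac{80}{341} \approx -0.2346$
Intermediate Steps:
$L{\left(J \right)} = J$ ($L{\left(J \right)} = 2 J - J = J$)
$\frac{L{\left(-18 \right)} - 142}{364 + 318} = \frac{-18 - 142}{364 + 318} = - \frac{160}{682} = \left(-160\right) \frac{1}{682} = - \frac{80}{341}$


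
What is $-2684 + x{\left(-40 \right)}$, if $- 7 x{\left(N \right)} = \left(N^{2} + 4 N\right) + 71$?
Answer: $- \frac{20299}{7} \approx -2899.9$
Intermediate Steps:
$x{\left(N \right)} = - \frac{71}{7} - \frac{4 N}{7} - \frac{N^{2}}{7}$ ($x{\left(N \right)} = - \frac{\left(N^{2} + 4 N\right) + 71}{7} = - \frac{71 + N^{2} + 4 N}{7} = - \frac{71}{7} - \frac{4 N}{7} - \frac{N^{2}}{7}$)
$-2684 + x{\left(-40 \right)} = -2684 - \left(- \frac{89}{7} + \frac{1600}{7}\right) = -2684 - \frac{1511}{7} = - \frac{20299}{7}$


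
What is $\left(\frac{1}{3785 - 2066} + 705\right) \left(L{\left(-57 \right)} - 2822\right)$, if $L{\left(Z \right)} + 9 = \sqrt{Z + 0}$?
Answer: $- \frac{3430877576}{1719} + \frac{1211896 i \sqrt{57}}{1719} \approx -1.9959 \cdot 10^{6} + 5322.6 i$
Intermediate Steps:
$L{\left(Z \right)} = -9 + \sqrt{Z}$ ($L{\left(Z \right)} = -9 + \sqrt{Z + 0} = -9 + \sqrt{Z}$)
$\left(\frac{1}{3785 - 2066} + 705\right) \left(L{\left(-57 \right)} - 2822\right) = \left(\frac{1}{3785 - 2066} + 705\right) \left(\left(-9 + \sqrt{-57}\right) - 2822\right) = \left(\frac{1}{1719} + 705\right) \left(\left(-9 + i \sqrt{57}\right) - 2822\right) = \left(\frac{1}{1719} + 705\right) \left(-2831 + i \sqrt{57}\right) = \frac{1211896 \left(-2831 + i \sqrt{57}\right)}{1719} = - \frac{3430877576}{1719} + \frac{1211896 i \sqrt{57}}{1719}$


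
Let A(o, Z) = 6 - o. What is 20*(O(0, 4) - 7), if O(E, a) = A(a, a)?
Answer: -100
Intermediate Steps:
O(E, a) = 6 - a
20*(O(0, 4) - 7) = 20*((6 - 1*4) - 7) = 20*((6 - 4) - 7) = 20*(2 - 7) = 20*(-5) = -100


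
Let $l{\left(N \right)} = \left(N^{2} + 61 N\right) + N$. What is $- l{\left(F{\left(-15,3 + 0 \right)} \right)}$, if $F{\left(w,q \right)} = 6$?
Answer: $-408$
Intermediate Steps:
$l{\left(N \right)} = N^{2} + 62 N$
$- l{\left(F{\left(-15,3 + 0 \right)} \right)} = - 6 \left(62 + 6\right) = - 6 \cdot 68 = \left(-1\right) 408 = -408$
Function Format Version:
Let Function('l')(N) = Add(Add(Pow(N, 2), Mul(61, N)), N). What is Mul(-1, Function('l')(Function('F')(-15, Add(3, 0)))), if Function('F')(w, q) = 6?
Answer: -408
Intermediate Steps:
Function('l')(N) = Add(Pow(N, 2), Mul(62, N))
Mul(-1, Function('l')(Function('F')(-15, Add(3, 0)))) = Mul(-1, Mul(6, Add(62, 6))) = Mul(-1, Mul(6, 68)) = Mul(-1, 408) = -408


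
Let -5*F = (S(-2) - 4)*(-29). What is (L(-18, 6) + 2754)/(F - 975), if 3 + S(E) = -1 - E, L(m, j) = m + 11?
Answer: -13735/5049 ≈ -2.7203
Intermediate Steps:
L(m, j) = 11 + m
S(E) = -4 - E (S(E) = -3 + (-1 - E) = -4 - E)
F = -174/5 (F = -((-4 - 1*(-2)) - 4)*(-29)/5 = -((-4 + 2) - 4)*(-29)/5 = -(-2 - 4)*(-29)/5 = -(-6)*(-29)/5 = -⅕*174 = -174/5 ≈ -34.800)
(L(-18, 6) + 2754)/(F - 975) = ((11 - 18) + 2754)/(-174/5 - 975) = (-7 + 2754)/(-5049/5) = 2747*(-5/5049) = -13735/5049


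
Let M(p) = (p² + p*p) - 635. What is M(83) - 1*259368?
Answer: -246225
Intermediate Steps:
M(p) = -635 + 2*p² (M(p) = (p² + p²) - 635 = 2*p² - 635 = -635 + 2*p²)
M(83) - 1*259368 = (-635 + 2*83²) - 1*259368 = (-635 + 2*6889) - 259368 = (-635 + 13778) - 259368 = 13143 - 259368 = -246225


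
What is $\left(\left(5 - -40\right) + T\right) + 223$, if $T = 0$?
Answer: $268$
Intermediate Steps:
$\left(\left(5 - -40\right) + T\right) + 223 = \left(\left(5 - -40\right) + 0\right) + 223 = \left(\left(5 + 40\right) + 0\right) + 223 = \left(45 + 0\right) + 223 = 45 + 223 = 268$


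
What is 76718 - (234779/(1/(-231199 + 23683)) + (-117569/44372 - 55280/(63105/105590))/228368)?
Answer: 6230882182026699530636941/127890421732416 ≈ 4.8720e+10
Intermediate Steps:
76718 - (234779/(1/(-231199 + 23683)) + (-117569/44372 - 55280/(63105/105590))/228368) = 76718 - (234779/(1/(-207516)) + (-117569*1/44372 - 55280/(63105*(1/105590)))*(1/228368)) = 76718 - (234779/(-1/207516) + (-117569/44372 - 55280/12621/21118)*(1/228368)) = 76718 - (234779*(-207516) + (-117569/44372 - 55280*21118/12621)*(1/228368)) = 76718 - (-48720398964 + (-117569/44372 - 1167403040/12621)*(1/228368)) = 76718 - (-48720398964 - 51801491529229/560019012*1/228368) = 76718 - (-48720398964 - 51801491529229/127890421732416) = 76718 - 1*(-6230872370529325063146253/127890421732416) = 76718 + 6230872370529325063146253/127890421732416 = 6230882182026699530636941/127890421732416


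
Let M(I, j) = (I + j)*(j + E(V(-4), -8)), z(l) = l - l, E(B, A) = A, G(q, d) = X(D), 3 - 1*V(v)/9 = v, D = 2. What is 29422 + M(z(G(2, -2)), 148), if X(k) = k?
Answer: 50142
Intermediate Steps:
V(v) = 27 - 9*v
G(q, d) = 2
z(l) = 0
M(I, j) = (-8 + j)*(I + j) (M(I, j) = (I + j)*(j - 8) = (I + j)*(-8 + j) = (-8 + j)*(I + j))
29422 + M(z(G(2, -2)), 148) = 29422 + (148² - 8*0 - 8*148 + 0*148) = 29422 + (21904 + 0 - 1184 + 0) = 29422 + 20720 = 50142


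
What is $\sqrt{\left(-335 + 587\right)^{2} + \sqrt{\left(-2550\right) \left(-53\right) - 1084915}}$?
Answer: $\sqrt{63504 + 41 i \sqrt{565}} \approx 252.01 + 1.934 i$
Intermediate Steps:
$\sqrt{\left(-335 + 587\right)^{2} + \sqrt{\left(-2550\right) \left(-53\right) - 1084915}} = \sqrt{252^{2} + \sqrt{135150 - 1084915}} = \sqrt{63504 + \sqrt{-949765}} = \sqrt{63504 + 41 i \sqrt{565}}$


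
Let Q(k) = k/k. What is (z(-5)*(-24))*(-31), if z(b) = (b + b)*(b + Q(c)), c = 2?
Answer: 29760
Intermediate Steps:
Q(k) = 1
z(b) = 2*b*(1 + b) (z(b) = (b + b)*(b + 1) = (2*b)*(1 + b) = 2*b*(1 + b))
(z(-5)*(-24))*(-31) = ((2*(-5)*(1 - 5))*(-24))*(-31) = ((2*(-5)*(-4))*(-24))*(-31) = (40*(-24))*(-31) = -960*(-31) = 29760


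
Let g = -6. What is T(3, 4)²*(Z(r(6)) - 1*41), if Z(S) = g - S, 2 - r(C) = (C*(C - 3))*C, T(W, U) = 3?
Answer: 531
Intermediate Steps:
r(C) = 2 - C²*(-3 + C) (r(C) = 2 - C*(C - 3)*C = 2 - C*(-3 + C)*C = 2 - C²*(-3 + C))
Z(S) = -6 - S
T(3, 4)²*(Z(r(6)) - 1*41) = 3²*((-6 - (2 - 1*6³ + 3*6²)) - 1*41) = 9*((-6 - (2 - 1*216 + 3*36)) - 41) = 9*((-6 - (2 - 216 + 108)) - 41) = 9*((-6 - 1*(-106)) - 41) = 9*((-6 + 106) - 41) = 9*(100 - 41) = 9*59 = 531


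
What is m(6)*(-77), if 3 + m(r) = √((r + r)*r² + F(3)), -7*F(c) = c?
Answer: 231 - 11*√21147 ≈ -1368.6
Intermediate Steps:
F(c) = -c/7
m(r) = -3 + √(-3/7 + 2*r³) (m(r) = -3 + √((r + r)*r² - ⅐*3) = -3 + √((2*r)*r² - 3/7) = -3 + √(2*r³ - 3/7) = -3 + √(-3/7 + 2*r³))
m(6)*(-77) = (-3 + √(-21 + 98*6³)/7)*(-77) = (-3 + √(-21 + 98*216)/7)*(-77) = (-3 + √(-21 + 21168)/7)*(-77) = (-3 + √21147/7)*(-77) = 231 - 11*√21147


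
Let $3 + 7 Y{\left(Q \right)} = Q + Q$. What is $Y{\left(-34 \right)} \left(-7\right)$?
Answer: $71$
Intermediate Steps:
$Y{\left(Q \right)} = - \frac{3}{7} + \frac{2 Q}{7}$ ($Y{\left(Q \right)} = - \frac{3}{7} + \frac{Q + Q}{7} = - \frac{3}{7} + \frac{2 Q}{7}$)
$Y{\left(-34 \right)} \left(-7\right) = \left(- \frac{3}{7} + \frac{2}{7} \left(-34\right)\right) \left(-7\right) = \left(- \frac{3}{7} - \frac{68}{7}\right) \left(-7\right) = \left(- \frac{71}{7}\right) \left(-7\right) = 71$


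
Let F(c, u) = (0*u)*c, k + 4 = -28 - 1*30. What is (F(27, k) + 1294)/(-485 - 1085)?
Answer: -647/785 ≈ -0.82420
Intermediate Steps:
k = -62 (k = -4 + (-28 - 1*30) = -4 + (-28 - 30) = -4 - 58 = -62)
F(c, u) = 0 (F(c, u) = 0*c = 0)
(F(27, k) + 1294)/(-485 - 1085) = (0 + 1294)/(-485 - 1085) = 1294/(-1570) = 1294*(-1/1570) = -647/785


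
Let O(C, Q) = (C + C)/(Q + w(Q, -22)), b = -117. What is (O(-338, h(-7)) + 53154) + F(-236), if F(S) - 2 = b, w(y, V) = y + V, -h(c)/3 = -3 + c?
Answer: 1007403/19 ≈ 53021.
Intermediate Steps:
h(c) = 9 - 3*c (h(c) = -3*(-3 + c) = 9 - 3*c)
w(y, V) = V + y
F(S) = -115 (F(S) = 2 - 117 = -115)
O(C, Q) = 2*C/(-22 + 2*Q) (O(C, Q) = (C + C)/(Q + (-22 + Q)) = (2*C)/(-22 + 2*Q) = 2*C/(-22 + 2*Q))
(O(-338, h(-7)) + 53154) + F(-236) = (-338/(-11 + (9 - 3*(-7))) + 53154) - 115 = (-338/(-11 + (9 + 21)) + 53154) - 115 = (-338/(-11 + 30) + 53154) - 115 = (-338/19 + 53154) - 115 = 1009588/19 - 115 = 1007403/19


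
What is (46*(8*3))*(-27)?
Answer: -29808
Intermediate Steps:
(46*(8*3))*(-27) = (46*24)*(-27) = 1104*(-27) = -29808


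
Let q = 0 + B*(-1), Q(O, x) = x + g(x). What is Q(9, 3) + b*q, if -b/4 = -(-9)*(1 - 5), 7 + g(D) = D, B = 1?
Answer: -145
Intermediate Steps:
g(D) = -7 + D
Q(O, x) = -7 + 2*x (Q(O, x) = x + (-7 + x) = -7 + 2*x)
q = -1 (q = 0 + 1*(-1) = 0 - 1 = -1)
b = 144 (b = -(-36)*(-(1 - 5)) = -(-36)*(-1*(-4)) = -(-36)*4 = -4*(-36) = 144)
Q(9, 3) + b*q = (-7 + 2*3) + 144*(-1) = (-7 + 6) - 144 = -1 - 144 = -145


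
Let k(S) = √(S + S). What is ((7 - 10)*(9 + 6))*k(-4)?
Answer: -90*I*√2 ≈ -127.28*I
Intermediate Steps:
k(S) = √2*√S (k(S) = √(2*S) = √2*√S)
((7 - 10)*(9 + 6))*k(-4) = ((7 - 10)*(9 + 6))*(√2*√(-4)) = (-3*15)*(√2*(2*I)) = -90*I*√2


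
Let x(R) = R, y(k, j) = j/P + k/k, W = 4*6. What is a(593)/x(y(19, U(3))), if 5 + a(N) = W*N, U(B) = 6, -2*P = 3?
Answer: -14227/3 ≈ -4742.3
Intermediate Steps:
P = -3/2 (P = -½*3 = -3/2 ≈ -1.5000)
W = 24
y(k, j) = 1 - 2*j/3 (y(k, j) = j/(-3/2) + k/k = j*(-⅔) + 1 = -2*j/3 + 1 = 1 - 2*j/3)
a(N) = -5 + 24*N
a(593)/x(y(19, U(3))) = (-5 + 24*593)/(1 - ⅔*6) = (-5 + 14232)/(1 - 4) = 14227/(-3) = 14227*(-⅓) = -14227/3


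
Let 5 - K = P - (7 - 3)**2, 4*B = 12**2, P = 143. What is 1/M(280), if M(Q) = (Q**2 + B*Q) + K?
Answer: 1/88358 ≈ 1.1318e-5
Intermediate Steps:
B = 36 (B = (1/4)*12**2 = (1/4)*144 = 36)
K = -122 (K = 5 - (143 - (7 - 3)**2) = 5 - (143 - 1*4**2) = 5 - (143 - 1*16) = 5 - (143 - 16) = 5 - 1*127 = 5 - 127 = -122)
M(Q) = -122 + Q**2 + 36*Q (M(Q) = (Q**2 + 36*Q) - 122 = -122 + Q**2 + 36*Q)
1/M(280) = 1/(-122 + 280**2 + 36*280) = 1/(-122 + 78400 + 10080) = 1/88358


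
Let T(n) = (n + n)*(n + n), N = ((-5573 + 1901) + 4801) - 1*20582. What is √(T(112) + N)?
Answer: 7*√627 ≈ 175.28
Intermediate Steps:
N = -19453 (N = (-3672 + 4801) - 20582 = 1129 - 20582 = -19453)
T(n) = 4*n² (T(n) = (2*n)*(2*n) = 4*n²)
√(T(112) + N) = √(4*112² - 19453) = √(4*12544 - 19453) = √(50176 - 19453) = √30723 = 7*√627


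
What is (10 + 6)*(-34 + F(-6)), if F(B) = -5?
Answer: -624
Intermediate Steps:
(10 + 6)*(-34 + F(-6)) = (10 + 6)*(-34 - 5) = 16*(-39) = -624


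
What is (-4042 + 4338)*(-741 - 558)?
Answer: -384504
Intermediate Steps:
(-4042 + 4338)*(-741 - 558) = 296*(-1299) = -384504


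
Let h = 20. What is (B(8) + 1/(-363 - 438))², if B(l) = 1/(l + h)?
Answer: 597529/503015184 ≈ 0.0011879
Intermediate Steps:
B(l) = 1/(20 + l) (B(l) = 1/(l + 20) = 1/(20 + l))
(B(8) + 1/(-363 - 438))² = (1/(20 + 8) + 1/(-363 - 438))² = (1/28 + 1/(-801))² = (1/28 - 1/801)² = (773/22428)² = 597529/503015184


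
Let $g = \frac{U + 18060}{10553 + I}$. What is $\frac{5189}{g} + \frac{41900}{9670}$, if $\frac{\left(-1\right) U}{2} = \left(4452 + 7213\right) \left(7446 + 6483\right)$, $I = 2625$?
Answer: $\frac{647698803043}{157111154085} \approx 4.1226$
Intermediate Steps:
$U = -324963570$ ($U = - 2 \left(4452 + 7213\right) \left(7446 + 6483\right) = - 2 \cdot 11665 \cdot 13929 = \left(-2\right) 162481785 = -324963570$)
$g = - \frac{162472755}{6589}$ ($g = \frac{-324963570 + 18060}{10553 + 2625} = - \frac{324945510}{13178} = \left(-324945510\right) \frac{1}{13178} = - \frac{162472755}{6589} \approx -24658.0$)
$\frac{5189}{g} + \frac{41900}{9670} = \frac{5189}{- \frac{162472755}{6589}} + \frac{41900}{9670} = 5189 \left(- \frac{6589}{162472755}\right) + 41900 \cdot \frac{1}{9670} = - \frac{34190321}{162472755} + \frac{4190}{967} = \frac{647698803043}{157111154085}$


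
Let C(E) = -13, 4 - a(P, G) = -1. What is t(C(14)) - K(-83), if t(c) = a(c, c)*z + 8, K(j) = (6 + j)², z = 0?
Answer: -5921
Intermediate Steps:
a(P, G) = 5 (a(P, G) = 4 - 1*(-1) = 4 + 1 = 5)
t(c) = 8 (t(c) = 5*0 + 8 = 0 + 8 = 8)
t(C(14)) - K(-83) = 8 - (6 - 83)² = 8 - 1*(-77)² = 8 - 1*5929 = 8 - 5929 = -5921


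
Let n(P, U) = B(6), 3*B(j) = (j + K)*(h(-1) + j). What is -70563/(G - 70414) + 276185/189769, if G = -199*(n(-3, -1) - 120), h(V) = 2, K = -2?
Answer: 80486734291/27700580930 ≈ 2.9056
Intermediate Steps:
B(j) = (-2 + j)*(2 + j)/3 (B(j) = ((j - 2)*(2 + j))/3 = ((-2 + j)*(2 + j))/3 = (-2 + j)*(2 + j)/3)
n(P, U) = 32/3 (n(P, U) = -4/3 + (1/3)*6**2 = -4/3 + (1/3)*36 = -4/3 + 12 = 32/3)
G = 65272/3 (G = -199*(32/3 - 120) = -199*(-328/3) = 65272/3 ≈ 21757.)
-70563/(G - 70414) + 276185/189769 = -70563/(65272/3 - 70414) + 276185/189769 = -70563/(-145970/3) + 276185*(1/189769) = -70563*(-3/145970) + 276185/189769 = 211689/145970 + 276185/189769 = 80486734291/27700580930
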